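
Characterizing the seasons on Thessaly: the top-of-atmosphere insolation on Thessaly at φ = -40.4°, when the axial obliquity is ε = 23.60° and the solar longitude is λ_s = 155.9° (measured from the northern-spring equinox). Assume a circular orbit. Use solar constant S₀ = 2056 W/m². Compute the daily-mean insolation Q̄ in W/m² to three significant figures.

Q̄ ≈ 388 W/m²

Solar declination: sin δ = sin ε · sin λ_s = sin 23.60° × sin 155.9° = 0.16347, so δ = +9.409°.
cos H₀ = −tan(-40.4°) tan(+9.409°) = 0.1410, H₀ = 1.4293 rad.
Bracket: H₀ sin φ sin δ + cos φ cos δ sin H₀ = 1.4293×-0.64812×0.16347 + 0.76154×0.98655×0.99001 = -0.151432 + 0.743792 = 0.592360.
Q̄ = (S₀/π) × [bracket] = (2056/π) × 0.592360 = 387.7 W/m².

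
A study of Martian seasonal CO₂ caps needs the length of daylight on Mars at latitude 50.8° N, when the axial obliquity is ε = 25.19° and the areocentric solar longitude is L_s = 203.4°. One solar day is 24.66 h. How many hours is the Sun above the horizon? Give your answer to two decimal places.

sin δ = sin 25.19° × sin 203.4° = -0.16903, so δ = -9.732°.
cos h₀ = −tan ϕ · tan δ = −tan(+50.8°) × tan(-9.732°) = 0.2103, so h₀ = 1.3589 rad = 77.86°.
Daylight = 2h₀/(2π) × 24.66 h = (1.3589/π) × 24.66 = 10.67 h.

10.67 h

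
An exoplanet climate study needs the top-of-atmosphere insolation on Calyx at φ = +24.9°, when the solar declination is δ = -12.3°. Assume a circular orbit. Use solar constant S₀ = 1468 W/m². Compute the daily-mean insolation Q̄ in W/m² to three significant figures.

cos H₀ = −tan(+24.9°) tan(-12.300°) = 0.1012, H₀ = 1.4694 rad.
Bracket: H₀ sin φ sin δ + cos φ cos δ sin H₀ = 1.4694×0.42104×-0.21303 + 0.90704×0.97705×0.99487 = -0.131797 + 0.881677 = 0.749880.
Q̄ = (S₀/π) × [bracket] = (1468/π) × 0.749880 = 350.4 W/m².

Q̄ ≈ 350 W/m²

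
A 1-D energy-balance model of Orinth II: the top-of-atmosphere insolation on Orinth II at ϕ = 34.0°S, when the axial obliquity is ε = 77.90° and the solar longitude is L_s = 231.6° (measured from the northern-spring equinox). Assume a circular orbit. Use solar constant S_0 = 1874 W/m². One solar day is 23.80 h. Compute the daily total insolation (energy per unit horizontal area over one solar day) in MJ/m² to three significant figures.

Solar declination: sin δ = sin ε · sin L_s = sin 77.90° × sin 231.6° = -0.76628, so δ = -50.021°.
cos h₀ = −tan(-34.0°) tan(-50.021°) = -0.8045, h₀ = 2.5055 rad.
Bracket: h₀ sin ϕ sin δ + cos ϕ cos δ sin h₀ = 2.5055×-0.55919×-0.76628 + 0.82904×0.64250×0.59402 = 1.073597 + 0.316410 = 1.390007.
Q̄ = (S_0/π) × [bracket] = (1874/π) × 1.390007 = 829.16 W/m².
Daily total = Q̄ × 23.80 h × 3600 s/h = 829.16 × 23.80 × 3600 / 10⁶ = 71.04 MJ/m².

71.0 MJ/m²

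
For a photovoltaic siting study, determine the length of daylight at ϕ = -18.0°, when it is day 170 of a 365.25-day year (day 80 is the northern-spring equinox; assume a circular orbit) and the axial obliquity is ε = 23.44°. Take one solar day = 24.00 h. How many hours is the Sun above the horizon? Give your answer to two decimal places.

10.92 h

Solar longitude: L_s = 360° × (170 − 80)/365.25 = 88.706°.
sin δ = sin 23.44° × sin 88.706° = 0.39769, so δ = +23.434°.
cos h₀ = −tan ϕ · tan δ = −tan(-18.0°) × tan(+23.434°) = 0.1408, so h₀ = 1.4295 rad = 81.90°.
Daylight = 2h₀/(2π) × 24.00 h = (1.4295/π) × 24.00 = 10.92 h.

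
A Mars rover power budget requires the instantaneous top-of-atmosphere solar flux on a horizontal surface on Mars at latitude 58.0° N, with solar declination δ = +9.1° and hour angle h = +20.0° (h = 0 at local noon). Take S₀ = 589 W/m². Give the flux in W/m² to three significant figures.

369 W/m²

cos θ_z = sin φ sin δ + cos φ cos δ cos h = 0.134126 + 0.491694 = 0.625820.
Flux = S₀ · cos θ_z = 589 × 0.625820 = 368.6 W/m².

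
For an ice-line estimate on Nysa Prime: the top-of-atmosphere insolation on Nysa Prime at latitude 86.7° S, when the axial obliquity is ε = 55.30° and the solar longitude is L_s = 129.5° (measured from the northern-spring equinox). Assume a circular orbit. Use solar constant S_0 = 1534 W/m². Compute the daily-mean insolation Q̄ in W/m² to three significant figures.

Solar declination: sin δ = sin ε · sin L_s = sin 55.30° × sin 129.5° = 0.63439, so δ = +39.375°.
cos h₀ = −tan(-86.7°) tan(+39.375°) = 14.2329 ≥ 1 ⇒ polar night, h₀ = 0 and Q̄ = 0.

Q̄ ≈ 0.00 W/m²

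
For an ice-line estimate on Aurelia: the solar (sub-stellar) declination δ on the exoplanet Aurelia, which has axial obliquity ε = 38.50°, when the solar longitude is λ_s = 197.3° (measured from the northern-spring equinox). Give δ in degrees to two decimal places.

sin δ = sin ε · sin λ_s = sin 38.50° × sin 197.3° = -0.185120.
δ = arcsin(-0.185120) = -10.67°.

δ = -10.67°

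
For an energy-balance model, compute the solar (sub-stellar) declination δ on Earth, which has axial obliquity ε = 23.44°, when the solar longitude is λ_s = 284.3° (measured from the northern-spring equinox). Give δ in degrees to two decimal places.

δ = -22.67°

sin δ = sin ε · sin λ_s = sin 23.44° × sin 284.3° = -0.385463.
δ = arcsin(-0.385463) = -22.67°.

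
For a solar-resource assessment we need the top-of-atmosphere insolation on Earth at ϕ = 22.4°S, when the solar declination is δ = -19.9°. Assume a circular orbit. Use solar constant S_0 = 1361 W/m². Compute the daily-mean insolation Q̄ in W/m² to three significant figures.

cos h₀ = −tan(-22.4°) tan(-19.900°) = -0.1492, h₀ = 1.7206 rad.
Bracket: h₀ sin ϕ sin δ + cos ϕ cos δ sin h₀ = 1.7206×-0.38107×-0.34038 + 0.92455×0.94029×0.98881 = 0.223177 + 0.859617 = 1.082794.
Q̄ = (S_0/π) × [bracket] = (1361/π) × 1.082794 = 469.1 W/m².

Q̄ ≈ 469 W/m²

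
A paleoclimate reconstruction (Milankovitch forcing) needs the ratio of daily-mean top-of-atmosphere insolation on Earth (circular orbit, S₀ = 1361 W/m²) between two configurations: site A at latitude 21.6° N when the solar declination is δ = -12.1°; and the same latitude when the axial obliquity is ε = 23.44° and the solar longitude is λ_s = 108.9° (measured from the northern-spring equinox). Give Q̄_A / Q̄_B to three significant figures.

Q̄_A / Q̄_B ≈ 0.726

— Configuration A (φ=+21.6°):
cos H₀ = −tan(+21.6°) tan(-12.100°) = 0.0849, H₀ = 1.4858 rad.
Bracket: H₀ sin φ sin δ + cos φ cos δ sin H₀ = 1.4858×0.36812×-0.20962 + 0.92978×0.97778×0.99639 = -0.114652 + 0.905838 = 0.791186.
Q̄ = (S₀/π) × [bracket] = (1361/π) × 0.791186 = 342.76 W/m².
— Configuration B (φ=+21.6°):
Solar declination: sin δ = sin ε · sin λ_s = sin 23.44° × sin 108.9° = 0.37634, so δ = +22.107°.
cos H₀ = −tan(+21.6°) tan(+22.107°) = -0.1608, H₀ = 1.7323 rad.
Bracket: H₀ sin φ sin δ + cos φ cos δ sin H₀ = 1.7323×0.36812×0.37634 + 0.92978×0.92648×0.98698 = 0.239990 + 0.850207 = 1.090197.
Q̄ = (S₀/π) × [bracket] = (1361/π) × 1.090197 = 472.29 W/m².
Ratio Q̄_A / Q̄_B = 342.76 / 472.29 = 0.7257.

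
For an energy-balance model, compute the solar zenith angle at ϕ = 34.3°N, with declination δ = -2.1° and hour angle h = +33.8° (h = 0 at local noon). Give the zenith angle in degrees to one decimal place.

θ_z = 48.3°

cos θ_z = sin ϕ sin δ + cos ϕ cos δ cos h = -0.020650 + 0.686014 = 0.665364.
θ_z = arccos(0.665364) = 48.3°.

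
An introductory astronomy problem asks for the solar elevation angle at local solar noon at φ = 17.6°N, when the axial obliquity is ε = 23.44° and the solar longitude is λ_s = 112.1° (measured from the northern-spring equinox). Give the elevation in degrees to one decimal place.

Solar declination: sin δ = sin ε · sin λ_s = sin 23.44° × sin 112.1° = 0.36856, so δ = +21.627°.
At local noon the hour angle is zero, so the zenith angle equals |φ − δ| = |+17.6° − (+21.627°)| = 4.027°.
Elevation = 90° − 4.027° = 86.0°.

86.0°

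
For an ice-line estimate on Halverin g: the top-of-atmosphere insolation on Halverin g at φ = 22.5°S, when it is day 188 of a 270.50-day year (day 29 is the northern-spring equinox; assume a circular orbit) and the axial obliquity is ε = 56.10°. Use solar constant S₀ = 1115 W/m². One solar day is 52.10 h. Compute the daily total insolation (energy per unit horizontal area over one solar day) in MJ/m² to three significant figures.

73.9 MJ/m²

Solar longitude: λ_s = 360° × (188 − 29)/270.50 = 211.608°.
sin δ = sin 56.10° × sin 211.608° = -0.43502, so δ = -25.786°.
cos H₀ = −tan(-22.5°) tan(-25.786°) = -0.2001, H₀ = 1.7723 rad.
Bracket: H₀ sin φ sin δ + cos φ cos δ sin H₀ = 1.7723×-0.38268×-0.43502 + 0.92388×0.90042×0.97977 = 0.295041 + 0.815051 = 1.110092.
Q̄ = (S₀/π) × [bracket] = (1115/π) × 1.110092 = 393.99 W/m².
Daily total = Q̄ × 52.10 h × 3600 s/h = 393.99 × 52.10 × 3600 / 10⁶ = 73.90 MJ/m².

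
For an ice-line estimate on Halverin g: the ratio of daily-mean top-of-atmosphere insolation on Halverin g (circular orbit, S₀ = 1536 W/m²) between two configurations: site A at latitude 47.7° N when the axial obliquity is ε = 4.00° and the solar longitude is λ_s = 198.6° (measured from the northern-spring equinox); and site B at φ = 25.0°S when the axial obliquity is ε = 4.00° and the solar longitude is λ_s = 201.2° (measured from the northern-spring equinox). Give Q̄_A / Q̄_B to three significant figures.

— Configuration A (φ=+47.7°):
Solar declination: sin δ = sin ε · sin λ_s = sin 4.00° × sin 198.6° = -0.02225, so δ = -1.275°.
cos H₀ = −tan(+47.7°) tan(-1.275°) = 0.0245, H₀ = 1.5463 rad.
Bracket: H₀ sin φ sin δ + cos φ cos δ sin H₀ = 1.5463×0.73963×-0.02225 + 0.67301×0.99975×0.99970 = -0.025447 + 0.672640 = 0.647193.
Q̄ = (S₀/π) × [bracket] = (1536/π) × 0.647193 = 316.43 W/m².
— Configuration B (φ=-25.0°):
Solar declination: sin δ = sin ε · sin λ_s = sin 4.00° × sin 201.2° = -0.02523, so δ = -1.445°.
cos H₀ = −tan(-25.0°) tan(-1.445°) = -0.0118, H₀ = 1.5826 rad.
Bracket: H₀ sin φ sin δ + cos φ cos δ sin H₀ = 1.5826×-0.42262×-0.02523 + 0.90631×0.99968×0.99993 = 0.016875 + 0.905957 = 0.922832.
Q̄ = (S₀/π) × [bracket] = (1536/π) × 0.922832 = 451.19 W/m².
Ratio Q̄_A / Q̄_B = 316.43 / 451.19 = 0.7013.

Q̄_A / Q̄_B ≈ 0.701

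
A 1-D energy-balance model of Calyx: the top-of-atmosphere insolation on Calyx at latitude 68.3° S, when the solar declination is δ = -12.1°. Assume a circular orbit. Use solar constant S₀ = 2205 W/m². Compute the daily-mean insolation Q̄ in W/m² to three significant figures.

cos H₀ = −tan(-68.3°) tan(-12.100°) = -0.5387, H₀ = 2.1397 rad.
Bracket: H₀ sin φ sin δ + cos φ cos δ sin H₀ = 2.1397×-0.92913×-0.20962 + 0.36975×0.97778×0.84249 = 0.416737 + 0.304589 = 0.721326.
Q̄ = (S₀/π) × [bracket] = (2205/π) × 0.721326 = 506.3 W/m².

Q̄ ≈ 506 W/m²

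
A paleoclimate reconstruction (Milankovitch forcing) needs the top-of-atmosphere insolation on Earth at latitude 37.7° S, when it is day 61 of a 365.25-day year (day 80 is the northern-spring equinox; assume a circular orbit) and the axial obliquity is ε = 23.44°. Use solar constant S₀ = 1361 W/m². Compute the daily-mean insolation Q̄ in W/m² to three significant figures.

Solar longitude: λ_s = 360° × (61 − 80)/365.25 = -18.727°, i.e. -18.727° + 360° = 341.273°.
sin δ = sin 23.44° × sin 341.273° = -0.12771, so δ = -7.337°.
cos H₀ = −tan(-37.7°) tan(-7.337°) = -0.0995, H₀ = 1.6705 rad.
Bracket: H₀ sin φ sin δ + cos φ cos δ sin H₀ = 1.6705×-0.61153×-0.12771 + 0.79122×0.99181×0.99504 = 0.130464 + 0.780848 = 0.911312.
Q̄ = (S₀/π) × [bracket] = (1361/π) × 0.911312 = 394.8 W/m².

Q̄ ≈ 395 W/m²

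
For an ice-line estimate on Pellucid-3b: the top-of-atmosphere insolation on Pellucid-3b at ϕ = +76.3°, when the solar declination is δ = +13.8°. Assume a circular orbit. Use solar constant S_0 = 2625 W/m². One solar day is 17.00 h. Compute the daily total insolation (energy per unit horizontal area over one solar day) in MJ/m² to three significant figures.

cos h₀ = −tan(+76.3°) tan(+13.800°) = -1.0076 ≤ −1 ⇒ polar day, h₀ = π.
Bracket: h₀ sin ϕ sin δ + cos ϕ cos δ sin h₀ = 3.1416×0.97155×0.23853 + 0.23684×0.97113×0.00000 = 0.728046 + 0.000000 = 0.728046.
Q̄ = (S_0/π) × [bracket] = (2625/π) × 0.728046 = 608.33 W/m².
Daily total = Q̄ × 17.00 h × 3600 s/h = 608.33 × 17.00 × 3600 / 10⁶ = 37.23 MJ/m².

37.2 MJ/m²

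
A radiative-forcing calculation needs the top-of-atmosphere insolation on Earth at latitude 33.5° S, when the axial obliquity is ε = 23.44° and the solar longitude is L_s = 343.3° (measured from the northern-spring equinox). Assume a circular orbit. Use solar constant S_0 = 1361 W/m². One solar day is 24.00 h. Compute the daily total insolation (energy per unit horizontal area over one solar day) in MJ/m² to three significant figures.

Solar declination: sin δ = sin ε · sin L_s = sin 23.44° × sin 343.3° = -0.11431, so δ = -6.564°.
cos h₀ = −tan(-33.5°) tan(-6.564°) = -0.0762, h₀ = 1.6470 rad.
Bracket: h₀ sin ϕ sin δ + cos ϕ cos δ sin h₀ = 1.6470×-0.55194×-0.11431 + 0.83389×0.99345×0.99710 = 0.103913 + 0.826026 = 0.929939.
Q̄ = (S_0/π) × [bracket] = (1361/π) × 0.929939 = 402.87 W/m².
Daily total = Q̄ × 24.00 h × 3600 s/h = 402.87 × 24.00 × 3600 / 10⁶ = 34.81 MJ/m².

34.8 MJ/m²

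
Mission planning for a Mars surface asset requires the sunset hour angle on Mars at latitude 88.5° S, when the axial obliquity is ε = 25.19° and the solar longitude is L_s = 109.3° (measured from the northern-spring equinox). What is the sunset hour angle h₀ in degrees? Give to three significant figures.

Solar declination: sin δ = sin ε · sin L_s = sin 25.19° × sin 109.3° = 0.40170, so δ = +23.685°.
cos h₀ = −tan ϕ · tan δ = 16.7513 ≥ 1, so the Sun never rises (polar night) and h₀ = 0.

h₀ = 0.00°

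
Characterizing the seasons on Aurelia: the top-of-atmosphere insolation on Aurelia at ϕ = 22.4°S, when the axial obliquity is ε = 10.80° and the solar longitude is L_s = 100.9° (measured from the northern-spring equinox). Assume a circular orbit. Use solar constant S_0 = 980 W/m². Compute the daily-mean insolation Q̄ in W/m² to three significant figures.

Solar declination: sin δ = sin ε · sin L_s = sin 10.80° × sin 100.9° = 0.18400, so δ = +10.603°.
cos h₀ = −tan(-22.4°) tan(+10.603°) = 0.0772, h₀ = 1.4936 rad.
Bracket: h₀ sin ϕ sin δ + cos ϕ cos δ sin h₀ = 1.4936×-0.38107×0.18400 + 0.92455×0.98293×0.99702 = -0.104727 + 0.906060 = 0.801333.
Q̄ = (S_0/π) × [bracket] = (980/π) × 0.801333 = 250.0 W/m².

Q̄ ≈ 250 W/m²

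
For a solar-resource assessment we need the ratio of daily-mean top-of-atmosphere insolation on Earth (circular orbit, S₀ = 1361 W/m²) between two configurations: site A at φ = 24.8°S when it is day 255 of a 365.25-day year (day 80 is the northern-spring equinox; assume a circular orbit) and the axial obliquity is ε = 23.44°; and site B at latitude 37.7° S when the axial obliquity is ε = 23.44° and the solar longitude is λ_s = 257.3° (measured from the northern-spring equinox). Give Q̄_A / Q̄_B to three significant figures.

— Configuration A (φ=-24.8°):
Solar longitude: λ_s = 360° × (255 − 80)/365.25 = 172.485°.
sin δ = sin 23.44° × sin 172.485° = 0.05203, so δ = +2.982°.
cos H₀ = −tan(-24.8°) tan(+2.982°) = 0.0241, H₀ = 1.5467 rad.
Bracket: H₀ sin φ sin δ + cos φ cos δ sin H₀ = 1.5467×-0.41945×0.05203 + 0.90778×0.99865×0.99971 = -0.033755 + 0.906292 = 0.872537.
Q̄ = (S₀/π) × [bracket] = (1361/π) × 0.872537 = 378.00 W/m².
— Configuration B (φ=-37.7°):
Solar declination: sin δ = sin ε · sin λ_s = sin 23.44° × sin 257.3° = -0.38806, so δ = -22.834°.
cos H₀ = −tan(-37.7°) tan(-22.834°) = -0.3254, H₀ = 1.9023 rad.
Bracket: H₀ sin φ sin δ + cos φ cos δ sin H₀ = 1.9023×-0.61153×-0.38806 + 0.79122×0.92164×0.94557 = 0.451435 + 0.689529 = 1.140964.
Q̄ = (S₀/π) × [bracket] = (1361/π) × 1.140964 = 494.29 W/m².
Ratio Q̄_A / Q̄_B = 378.00 / 494.29 = 0.7647.

Q̄_A / Q̄_B ≈ 0.765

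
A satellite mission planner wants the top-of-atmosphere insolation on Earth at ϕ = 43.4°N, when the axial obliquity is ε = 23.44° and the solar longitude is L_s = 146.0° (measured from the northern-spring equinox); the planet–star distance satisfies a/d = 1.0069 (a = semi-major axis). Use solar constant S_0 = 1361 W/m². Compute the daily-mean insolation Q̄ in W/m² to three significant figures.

Solar declination: sin δ = sin ε · sin L_s = sin 23.44° × sin 146.0° = 0.22244, so δ = +12.852°.
cos h₀ = −tan(+43.4°) tan(+12.852°) = -0.2158, h₀ = 1.7883 rad.
Bracket: h₀ sin ϕ sin δ + cos ϕ cos δ sin h₀ = 1.7883×0.68709×0.22244 + 0.72657×0.97495×0.97645 = 0.273317 + 0.691687 = 0.965004.
Inverse-square distance factor (a/d)² = 1.0069² = 1.013848.
Q̄ = (S_0/π) × 1.013848 × [bracket] = (1361/π) × 1.013848 × 0.965004 = 423.8 W/m².

Q̄ ≈ 424 W/m²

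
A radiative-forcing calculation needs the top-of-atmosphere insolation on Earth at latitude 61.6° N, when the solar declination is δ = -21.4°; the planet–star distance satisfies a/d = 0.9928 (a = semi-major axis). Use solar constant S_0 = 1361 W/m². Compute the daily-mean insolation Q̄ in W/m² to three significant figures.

Q̄ ≈ 26.1 W/m²

cos h₀ = −tan(+61.6°) tan(-21.400°) = 0.7248, h₀ = 0.7601 rad.
Bracket: h₀ sin ϕ sin δ + cos ϕ cos δ sin h₀ = 0.7601×0.87965×-0.36488 + 0.47562×0.93106×0.68896 = -0.243967 + 0.305093 = 0.061126.
Inverse-square distance factor (a/d)² = 0.9928² = 0.985652.
Q̄ = (S_0/π) × 0.985652 × [bracket] = (1361/π) × 0.985652 × 0.061126 = 26.10 W/m².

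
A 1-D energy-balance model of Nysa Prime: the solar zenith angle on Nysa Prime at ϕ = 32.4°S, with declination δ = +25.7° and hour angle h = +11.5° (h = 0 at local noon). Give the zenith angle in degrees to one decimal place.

cos θ_z = sin ϕ sin δ + cos ϕ cos δ cos h = -0.232366 + 0.745531 = 0.513165.
θ_z = arccos(0.513165) = 59.1°.

θ_z = 59.1°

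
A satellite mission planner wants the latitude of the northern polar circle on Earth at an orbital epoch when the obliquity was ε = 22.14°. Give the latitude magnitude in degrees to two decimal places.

67.86°

The polar circle is the lowest latitude that experiences at least one full rotation of continuous daylight at the northern-summer solstice; it lies at |φ| = 90° − ε = 90° − 22.14° = 67.86°.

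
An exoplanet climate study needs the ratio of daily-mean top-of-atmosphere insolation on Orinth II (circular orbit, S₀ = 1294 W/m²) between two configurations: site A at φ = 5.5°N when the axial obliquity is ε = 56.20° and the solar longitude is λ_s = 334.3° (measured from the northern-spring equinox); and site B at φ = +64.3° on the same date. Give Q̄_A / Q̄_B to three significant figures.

Q̄_A / Q̄_B ≈ 25.9

— Configuration A (φ=+5.5°):
Solar declination: sin δ = sin ε · sin λ_s = sin 56.20° × sin 334.3° = -0.36036, so δ = -21.123°.
cos H₀ = −tan(+5.5°) tan(-21.123°) = 0.0372, H₀ = 1.5336 rad.
Bracket: H₀ sin φ sin δ + cos φ cos δ sin H₀ = 1.5336×0.09585×-0.36036 + 0.99540×0.93281×0.99931 = -0.052971 + 0.927878 = 0.874907.
Q̄ = (S₀/π) × [bracket] = (1294/π) × 0.874907 = 360.37 W/m².
— Configuration B (φ=+64.3°):
cos H₀ = −tan(+64.3°) tan(-21.123°) = 0.8027, H₀ = 0.6390 rad.
Bracket: H₀ sin φ sin δ + cos φ cos δ sin H₀ = 0.6390×0.90108×-0.36036 + 0.43366×0.93281×0.59636 = -0.207492 + 0.241241 = 0.033749.
Q̄ = (S₀/π) × [bracket] = (1294/π) × 0.033749 = 13.901 W/m².
Ratio Q̄_A / Q̄_B = 360.37 / 13.901 = 25.92.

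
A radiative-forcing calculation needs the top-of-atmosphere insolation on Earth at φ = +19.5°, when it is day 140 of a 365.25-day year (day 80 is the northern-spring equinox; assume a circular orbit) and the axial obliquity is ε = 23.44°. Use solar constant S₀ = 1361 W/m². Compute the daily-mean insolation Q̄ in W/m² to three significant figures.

Q̄ ≈ 465 W/m²

Solar longitude: λ_s = 360° × (140 − 80)/365.25 = 59.138°.
sin δ = sin 23.44° × sin 59.138° = 0.34146, so δ = +19.966°.
cos H₀ = −tan(+19.5°) tan(+19.966°) = -0.1287, H₀ = 1.6998 rad.
Bracket: H₀ sin φ sin δ + cos φ cos δ sin H₀ = 1.6998×0.33381×0.34146 + 0.94264×0.93990×0.99169 = 0.193748 + 0.878625 = 1.072373.
Q̄ = (S₀/π) × [bracket] = (1361/π) × 1.072373 = 464.6 W/m².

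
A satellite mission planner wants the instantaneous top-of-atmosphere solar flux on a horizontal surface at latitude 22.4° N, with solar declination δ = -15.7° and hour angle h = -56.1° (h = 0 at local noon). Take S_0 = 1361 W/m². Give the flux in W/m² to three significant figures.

cos θ_z = sin ϕ sin δ + cos ϕ cos δ cos h = -0.103118 + 0.496423 = 0.393305.
Flux = S_0 · cos θ_z = 1361 × 0.393305 = 535.3 W/m².

535 W/m²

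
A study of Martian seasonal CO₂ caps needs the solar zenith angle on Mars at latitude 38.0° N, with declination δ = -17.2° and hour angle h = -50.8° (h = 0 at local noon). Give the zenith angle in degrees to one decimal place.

cos θ_z = sin φ sin δ + cos φ cos δ cos h = -0.182056 + 0.475772 = 0.293716.
θ_z = arccos(0.293716) = 72.9°.

θ_z = 72.9°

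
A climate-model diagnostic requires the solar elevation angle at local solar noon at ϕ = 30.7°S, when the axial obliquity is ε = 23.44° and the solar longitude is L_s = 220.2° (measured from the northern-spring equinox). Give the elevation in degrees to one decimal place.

74.2°

Solar declination: sin δ = sin ε · sin L_s = sin 23.44° × sin 220.2° = -0.25676, so δ = -14.878°.
At local noon the hour angle is zero, so the zenith angle equals |ϕ − δ| = |-30.7° − (-14.878°)| = 15.822°.
Elevation = 90° − 15.822° = 74.2°.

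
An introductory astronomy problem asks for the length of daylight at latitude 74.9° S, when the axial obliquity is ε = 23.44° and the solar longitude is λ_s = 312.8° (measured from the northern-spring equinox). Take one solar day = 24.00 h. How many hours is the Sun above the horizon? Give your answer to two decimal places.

24.00 h

Solar declination: sin δ = sin ε · sin λ_s = sin 23.44° × sin 312.8° = -0.29187, so δ = -16.970°.
Sunrise equation: cos H₀ = −tan φ · tan δ = -1.1310 ≤ −1, so the Sun never sets (polar day) and H₀ = π.
Daylight = 2H₀/(2π) × 24.00 h = (3.1416/π) × 24.00 = 24.00 h.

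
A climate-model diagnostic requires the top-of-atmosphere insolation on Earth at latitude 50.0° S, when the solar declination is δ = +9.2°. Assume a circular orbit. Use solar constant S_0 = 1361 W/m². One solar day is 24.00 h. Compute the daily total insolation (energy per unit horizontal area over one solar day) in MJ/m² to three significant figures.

17.0 MJ/m²

cos h₀ = −tan(-50.0°) tan(+9.200°) = 0.1930, h₀ = 1.3766 rad.
Bracket: h₀ sin ϕ sin δ + cos ϕ cos δ sin h₀ = 1.3766×-0.76604×0.15988 + 0.64279×0.98714×0.98119 = -0.168598 + 0.622588 = 0.453990.
Q̄ = (S_0/π) × [bracket] = (1361/π) × 0.453990 = 196.68 W/m².
Daily total = Q̄ × 24.00 h × 3600 s/h = 196.68 × 24.00 × 3600 / 10⁶ = 16.99 MJ/m².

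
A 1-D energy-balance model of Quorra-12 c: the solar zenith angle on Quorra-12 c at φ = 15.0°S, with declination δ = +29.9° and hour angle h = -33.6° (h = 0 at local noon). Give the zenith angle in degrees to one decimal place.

θ_z = 55.4°

cos θ_z = sin φ sin δ + cos φ cos δ cos h = -0.129018 + 0.697453 = 0.568435.
θ_z = arccos(0.568435) = 55.4°.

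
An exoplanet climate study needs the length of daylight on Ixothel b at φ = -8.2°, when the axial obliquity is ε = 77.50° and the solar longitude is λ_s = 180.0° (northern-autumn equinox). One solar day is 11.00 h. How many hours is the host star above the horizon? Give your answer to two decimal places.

5.50 h

Solar declination: sin δ = sin ε · sin λ_s = sin 77.50° × sin 180.0° = 0.00000, so δ = +0.000°.
cos H₀ = −tan φ · tan δ = −tan(-8.2°) × tan(+0.000°) = 0.0000, so H₀ = 1.5708 rad = 90.00°.
Daylight = 2H₀/(2π) × 11.00 h = (1.5708/π) × 11.00 = 5.50 h.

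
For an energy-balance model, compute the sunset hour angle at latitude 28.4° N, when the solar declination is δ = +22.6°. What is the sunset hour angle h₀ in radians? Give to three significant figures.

h₀ = 1.80 rad

cos h₀ = −tan ϕ · tan δ = −tan(+28.4°) × tan(+22.600°) = -0.2251, so h₀ = 1.7978 rad = 103.01°.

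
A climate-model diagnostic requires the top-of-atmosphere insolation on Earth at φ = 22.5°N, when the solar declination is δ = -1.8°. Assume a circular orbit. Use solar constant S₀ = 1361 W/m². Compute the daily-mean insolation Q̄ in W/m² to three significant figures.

Q̄ ≈ 392 W/m²

cos H₀ = −tan(+22.5°) tan(-1.800°) = 0.0130, H₀ = 1.5578 rad.
Bracket: H₀ sin φ sin δ + cos φ cos δ sin H₀ = 1.5578×0.38268×-0.03141 + 0.92388×0.99951×0.99992 = -0.018725 + 0.923353 = 0.904628.
Q̄ = (S₀/π) × [bracket] = (1361/π) × 0.904628 = 391.9 W/m².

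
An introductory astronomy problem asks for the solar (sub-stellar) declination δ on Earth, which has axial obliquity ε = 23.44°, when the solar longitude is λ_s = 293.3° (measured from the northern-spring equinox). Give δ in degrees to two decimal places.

δ = -21.43°

sin δ = sin ε · sin λ_s = sin 23.44° × sin 293.3° = -0.365347.
δ = arcsin(-0.365347) = -21.43°.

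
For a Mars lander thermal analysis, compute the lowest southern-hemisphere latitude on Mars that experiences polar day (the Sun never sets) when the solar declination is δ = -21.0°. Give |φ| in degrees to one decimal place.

Polar day requires cos H₀ = −tan φ tan δ ≤ −1, i.e. tan φ tan δ ≥ 1.
The boundary is |tan φ| · |tan δ| = 1, so |φ| = 90° − |δ| = 90° − 21.0° = 69.0° in the southern hemisphere.

|φ| = 69.0°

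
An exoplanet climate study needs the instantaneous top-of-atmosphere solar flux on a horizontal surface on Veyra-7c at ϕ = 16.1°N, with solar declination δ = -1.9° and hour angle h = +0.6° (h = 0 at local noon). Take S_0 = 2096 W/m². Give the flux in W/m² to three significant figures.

cos θ_z = sin ϕ sin δ + cos ϕ cos δ cos h = -0.009194 + 0.960198 = 0.951004.
Flux = S_0 · cos θ_z = 2096 × 0.951004 = 1993 W/m².

1.99e+03 W/m²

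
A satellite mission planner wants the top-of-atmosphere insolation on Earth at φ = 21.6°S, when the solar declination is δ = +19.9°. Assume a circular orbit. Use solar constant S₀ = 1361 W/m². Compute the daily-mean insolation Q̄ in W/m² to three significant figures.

cos H₀ = −tan(-21.6°) tan(+19.900°) = 0.1433, H₀ = 1.4270 rad.
Bracket: H₀ sin φ sin δ + cos φ cos δ sin H₀ = 1.4270×-0.36812×0.34038 + 0.92978×0.94029×0.98968 = -0.178804 + 0.865240 = 0.686436.
Q̄ = (S₀/π) × [bracket] = (1361/π) × 0.686436 = 297.4 W/m².

Q̄ ≈ 297 W/m²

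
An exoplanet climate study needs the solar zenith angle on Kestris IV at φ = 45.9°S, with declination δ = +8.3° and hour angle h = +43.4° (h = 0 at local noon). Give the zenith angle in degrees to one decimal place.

θ_z = 66.6°

cos θ_z = sin φ sin δ + cos φ cos δ cos h = -0.103666 + 0.500337 = 0.396671.
θ_z = arccos(0.396671) = 66.6°.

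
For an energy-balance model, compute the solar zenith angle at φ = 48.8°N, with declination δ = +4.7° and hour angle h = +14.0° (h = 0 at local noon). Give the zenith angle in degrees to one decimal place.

θ_z = 45.7°

cos θ_z = sin φ sin δ + cos φ cos δ cos h = 0.061652 + 0.636974 = 0.698626.
θ_z = arccos(0.698626) = 45.7°.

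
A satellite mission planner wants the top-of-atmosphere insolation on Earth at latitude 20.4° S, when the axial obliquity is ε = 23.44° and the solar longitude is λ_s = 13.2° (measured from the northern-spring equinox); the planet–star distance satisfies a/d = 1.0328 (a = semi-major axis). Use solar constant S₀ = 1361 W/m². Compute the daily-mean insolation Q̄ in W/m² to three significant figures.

Q̄ ≈ 409 W/m²

Solar declination: sin δ = sin ε · sin λ_s = sin 23.44° × sin 13.2° = 0.09084, so δ = +5.212°.
cos H₀ = −tan(-20.4°) tan(+5.212°) = 0.0339, H₀ = 1.5369 rad.
Bracket: H₀ sin φ sin δ + cos φ cos δ sin H₀ = 1.5369×-0.34857×0.09084 + 0.93728×0.99587×0.99942 = -0.048665 + 0.932868 = 0.884203.
Inverse-square distance factor (a/d)² = 1.0328² = 1.066676.
Q̄ = (S₀/π) × 1.066676 × [bracket] = (1361/π) × 1.066676 × 0.884203 = 408.6 W/m².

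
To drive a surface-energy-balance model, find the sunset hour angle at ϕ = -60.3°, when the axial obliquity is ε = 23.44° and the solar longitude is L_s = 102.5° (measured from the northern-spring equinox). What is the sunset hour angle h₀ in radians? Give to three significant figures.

Solar declination: sin δ = sin ε · sin L_s = sin 23.44° × sin 102.5° = 0.38836, so δ = +22.852°.
cos h₀ = −tan ϕ · tan δ = −tan(-60.3°) × tan(+22.852°) = 0.7389, so h₀ = 0.7394 rad = 42.37°.

h₀ = 0.739 rad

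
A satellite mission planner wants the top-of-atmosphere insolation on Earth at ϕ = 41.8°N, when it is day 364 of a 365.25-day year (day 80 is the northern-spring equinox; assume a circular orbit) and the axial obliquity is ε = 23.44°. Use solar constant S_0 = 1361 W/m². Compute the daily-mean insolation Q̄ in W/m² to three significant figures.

Solar longitude: L_s = 360° × (364 − 80)/365.25 = 279.918°.
sin δ = sin 23.44° × sin 279.918° = -0.39184, so δ = -23.069°.
cos h₀ = −tan(+41.8°) tan(-23.069°) = 0.3808, h₀ = 1.1801 rad.
Bracket: h₀ sin ϕ sin δ + cos ϕ cos δ sin h₀ = 1.1801×0.66653×-0.39184 + 0.74548×0.92003×0.92466 = -0.308210 + 0.634191 = 0.325981.
Q̄ = (S_0/π) × [bracket] = (1361/π) × 0.325981 = 141.2 W/m².

Q̄ ≈ 141 W/m²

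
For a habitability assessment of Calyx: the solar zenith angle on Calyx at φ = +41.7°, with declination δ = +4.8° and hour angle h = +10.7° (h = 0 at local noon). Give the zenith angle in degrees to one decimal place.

cos θ_z = sin φ sin δ + cos φ cos δ cos h = 0.055665 + 0.731083 = 0.786748.
θ_z = arccos(0.786748) = 38.1°.

θ_z = 38.1°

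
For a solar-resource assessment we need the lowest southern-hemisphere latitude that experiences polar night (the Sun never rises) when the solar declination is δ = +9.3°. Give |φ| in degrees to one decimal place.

Polar night requires cos H₀ = −tan φ tan δ ≥ 1, i.e. tan φ tan δ ≤ −1.
The boundary is |tan φ| · |tan δ| = 1, so |φ| = 90° − |δ| = 90° − 9.3° = 80.7° in the southern hemisphere.

|φ| = 80.7°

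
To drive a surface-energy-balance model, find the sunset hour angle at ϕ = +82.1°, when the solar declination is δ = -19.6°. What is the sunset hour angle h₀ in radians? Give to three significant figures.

h₀ = 0.00 rad

cos h₀ = −tan ϕ · tan δ = 2.5662 ≥ 1, so the Sun never rises (polar night) and h₀ = 0.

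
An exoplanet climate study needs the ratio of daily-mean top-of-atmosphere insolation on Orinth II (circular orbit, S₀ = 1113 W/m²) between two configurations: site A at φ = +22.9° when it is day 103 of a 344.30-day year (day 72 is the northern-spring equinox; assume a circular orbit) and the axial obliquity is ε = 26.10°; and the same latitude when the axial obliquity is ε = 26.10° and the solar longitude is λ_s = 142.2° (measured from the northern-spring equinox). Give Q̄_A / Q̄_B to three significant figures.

— Configuration A (φ=+22.9°):
Solar longitude: λ_s = 360° × (103 − 72)/344.30 = 32.414°.
sin δ = sin 26.10° × sin 32.414° = 0.23582, so δ = +13.640°.
cos H₀ = −tan(+22.9°) tan(+13.640°) = -0.1025, H₀ = 1.6735 rad.
Bracket: H₀ sin φ sin δ + cos φ cos δ sin H₀ = 1.6735×0.38912×0.23582 + 0.92119×0.97180×0.99473 = 0.153564 + 0.890495 = 1.044059.
Q̄ = (S₀/π) × [bracket] = (1113/π) × 1.044059 = 369.89 W/m².
— Configuration B (φ=+22.9°):
Solar declination: sin δ = sin ε · sin λ_s = sin 26.10° × sin 142.2° = 0.26964, so δ = +15.643°.
cos H₀ = −tan(+22.9°) tan(+15.643°) = -0.1183, H₀ = 1.6894 rad.
Bracket: H₀ sin φ sin δ + cos φ cos δ sin H₀ = 1.6894×0.38912×0.26964 + 0.92119×0.96296×0.99298 = 0.177256 + 0.880842 = 1.058098.
Q̄ = (S₀/π) × [bracket] = (1113/π) × 1.058098 = 374.86 W/m².
Ratio Q̄_A / Q̄_B = 369.89 / 374.86 = 0.9867.

Q̄_A / Q̄_B ≈ 0.987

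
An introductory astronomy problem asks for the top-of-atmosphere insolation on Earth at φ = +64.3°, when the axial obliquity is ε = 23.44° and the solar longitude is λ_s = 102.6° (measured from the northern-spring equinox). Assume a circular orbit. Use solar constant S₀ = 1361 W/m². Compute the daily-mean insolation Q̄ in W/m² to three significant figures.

Q̄ ≈ 483 W/m²

Solar declination: sin δ = sin ε · sin λ_s = sin 23.44° × sin 102.6° = 0.38821, so δ = +22.843°.
cos H₀ = −tan(+64.3°) tan(+22.843°) = -0.8753, H₀ = 2.6368 rad.
Bracket: H₀ sin φ sin δ + cos φ cos δ sin H₀ = 2.6368×0.90108×0.38821 + 0.43366×0.92157×0.48361 = 0.922374 + 0.193274 = 1.115648.
Q̄ = (S₀/π) × [bracket] = (1361/π) × 1.115648 = 483.3 W/m².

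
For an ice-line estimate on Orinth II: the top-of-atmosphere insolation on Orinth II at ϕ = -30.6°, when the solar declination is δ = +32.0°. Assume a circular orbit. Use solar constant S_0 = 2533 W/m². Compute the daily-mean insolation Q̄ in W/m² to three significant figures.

Q̄ ≈ 288 W/m²

cos h₀ = −tan(-30.6°) tan(+32.000°) = 0.3695, h₀ = 1.1923 rad.
Bracket: h₀ sin ϕ sin δ + cos ϕ cos δ sin h₀ = 1.1923×-0.50904×0.52992 + 0.86074×0.84805×0.92921 = -0.321623 + 0.678277 = 0.356654.
Q̄ = (S_0/π) × [bracket] = (2533/π) × 0.356654 = 287.6 W/m².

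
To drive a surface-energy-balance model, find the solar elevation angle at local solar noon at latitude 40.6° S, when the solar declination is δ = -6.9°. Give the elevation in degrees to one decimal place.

56.3°

At local noon the hour angle is zero, so the zenith angle equals |φ − δ| = |-40.6° − (-6.900°)| = 33.700°.
Elevation = 90° − 33.700° = 56.3°.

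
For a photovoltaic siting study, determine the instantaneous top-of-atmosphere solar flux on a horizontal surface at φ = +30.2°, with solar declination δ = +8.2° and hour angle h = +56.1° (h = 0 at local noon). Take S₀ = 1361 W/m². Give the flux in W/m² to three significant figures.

747 W/m²

cos θ_z = sin φ sin δ + cos φ cos δ cos h = 0.071745 + 0.477117 = 0.548862.
Flux = S₀ · cos θ_z = 1361 × 0.548862 = 747.0 W/m².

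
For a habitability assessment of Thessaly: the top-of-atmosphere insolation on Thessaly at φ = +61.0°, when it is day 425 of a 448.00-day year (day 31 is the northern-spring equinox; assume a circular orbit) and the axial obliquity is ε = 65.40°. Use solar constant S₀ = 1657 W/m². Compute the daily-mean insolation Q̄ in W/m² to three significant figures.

Q̄ ≈ 0.00 W/m²

Solar longitude: λ_s = 360° × (425 − 31)/448.00 = 316.607°.
sin δ = sin 65.40° × sin 316.607° = -0.62464, so δ = -38.656°.
cos H₀ = −tan(+61.0°) tan(-38.656°) = 1.4430 ≥ 1 ⇒ polar night, H₀ = 0 and Q̄ = 0.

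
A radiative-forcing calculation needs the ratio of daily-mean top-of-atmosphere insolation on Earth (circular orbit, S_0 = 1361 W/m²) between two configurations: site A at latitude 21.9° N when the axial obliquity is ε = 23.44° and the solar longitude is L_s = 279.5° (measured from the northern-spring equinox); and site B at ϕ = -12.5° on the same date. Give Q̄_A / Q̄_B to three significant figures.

— Configuration A (ϕ=+21.9°):
Solar declination: sin δ = sin ε · sin L_s = sin 23.44° × sin 279.5° = -0.39233, so δ = -23.100°.
cos h₀ = −tan(+21.9°) tan(-23.100°) = 0.1715, h₀ = 1.3985 rad.
Bracket: h₀ sin ϕ sin δ + cos ϕ cos δ sin h₀ = 1.3985×0.37299×-0.39233 + 0.92784×0.91982×0.98519 = -0.204650 + 0.840806 = 0.636156.
Q̄ = (S_0/π) × [bracket] = (1361/π) × 0.636156 = 275.60 W/m².
— Configuration B (ϕ=-12.5°):
cos h₀ = −tan(-12.5°) tan(-23.100°) = -0.0946, h₀ = 1.6655 rad.
Bracket: h₀ sin ϕ sin δ + cos ϕ cos δ sin h₀ = 1.6655×-0.21644×-0.39233 + 0.97630×0.91982×0.99552 = 0.141427 + 0.893997 = 1.035424.
Q̄ = (S_0/π) × [bracket] = (1361/π) × 1.035424 = 448.57 W/m².
Ratio Q̄_A / Q̄_B = 275.60 / 448.57 = 0.6144.

Q̄_A / Q̄_B ≈ 0.614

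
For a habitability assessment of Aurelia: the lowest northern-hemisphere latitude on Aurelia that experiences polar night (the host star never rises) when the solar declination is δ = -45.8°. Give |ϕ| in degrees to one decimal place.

|ϕ| = 44.2°

Polar night requires cos h₀ = −tan ϕ tan δ ≥ 1, i.e. tan ϕ tan δ ≤ −1.
The boundary is |tan ϕ| · |tan δ| = 1, so |ϕ| = 90° − |δ| = 90° − 45.8° = 44.2° in the northern hemisphere.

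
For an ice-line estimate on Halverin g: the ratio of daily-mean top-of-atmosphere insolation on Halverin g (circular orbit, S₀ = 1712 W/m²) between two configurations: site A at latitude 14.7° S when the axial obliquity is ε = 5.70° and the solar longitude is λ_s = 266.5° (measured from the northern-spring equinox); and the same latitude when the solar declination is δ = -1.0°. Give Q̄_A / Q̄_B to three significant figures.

— Configuration A (φ=-14.7°):
Solar declination: sin δ = sin ε · sin λ_s = sin 5.70° × sin 266.5° = -0.09913, so δ = -5.689°.
cos H₀ = −tan(-14.7°) tan(-5.689°) = -0.0261, H₀ = 1.5969 rad.
Bracket: H₀ sin φ sin δ + cos φ cos δ sin H₀ = 1.5969×-0.25376×-0.09913 + 0.96727×0.99507×0.99966 = 0.040170 + 0.962174 = 1.002344.
Q̄ = (S₀/π) × [bracket] = (1712/π) × 1.002344 = 546.22 W/m².
— Configuration B (φ=-14.7°):
cos H₀ = −tan(-14.7°) tan(-1.000°) = -0.0046, H₀ = 1.5754 rad.
Bracket: H₀ sin φ sin δ + cos φ cos δ sin H₀ = 1.5754×-0.25376×-0.01745 + 0.96727×0.99985×0.99999 = 0.006976 + 0.967115 = 0.974091.
Q̄ = (S₀/π) × [bracket] = (1712/π) × 0.974091 = 530.83 W/m².
Ratio Q̄_A / Q̄_B = 546.22 / 530.83 = 1.029.

Q̄_A / Q̄_B ≈ 1.03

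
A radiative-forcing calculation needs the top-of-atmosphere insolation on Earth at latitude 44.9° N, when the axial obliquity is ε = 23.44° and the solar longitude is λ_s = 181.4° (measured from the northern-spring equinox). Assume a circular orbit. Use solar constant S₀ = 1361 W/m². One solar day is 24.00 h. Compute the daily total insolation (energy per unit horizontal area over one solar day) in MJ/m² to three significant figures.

26.1 MJ/m²

Solar declination: sin δ = sin ε · sin λ_s = sin 23.44° × sin 181.4° = -0.00972, so δ = -0.557°.
cos H₀ = −tan(+44.9°) tan(-0.557°) = 0.0097, H₀ = 1.5611 rad.
Bracket: H₀ sin φ sin δ + cos φ cos δ sin H₀ = 1.5611×0.70587×-0.00972 + 0.70834×0.99995×0.99995 = -0.010711 + 0.708269 = 0.697558.
Q̄ = (S₀/π) × [bracket] = (1361/π) × 0.697558 = 302.20 W/m².
Daily total = Q̄ × 24.00 h × 3600 s/h = 302.20 × 24.00 × 3600 / 10⁶ = 26.11 MJ/m².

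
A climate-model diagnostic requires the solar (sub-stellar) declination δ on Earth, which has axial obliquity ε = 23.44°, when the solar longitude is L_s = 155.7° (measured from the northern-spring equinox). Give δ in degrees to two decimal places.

sin δ = sin ε · sin L_s = sin 23.44° × sin 155.7° = 0.163696.
δ = arcsin(0.163696) = +9.42°.

δ = +9.42°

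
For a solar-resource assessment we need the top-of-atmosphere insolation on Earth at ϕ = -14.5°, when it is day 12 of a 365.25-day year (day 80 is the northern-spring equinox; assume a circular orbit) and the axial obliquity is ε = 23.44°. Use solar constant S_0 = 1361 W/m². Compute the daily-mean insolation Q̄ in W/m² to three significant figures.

Solar longitude: L_s = 360° × (12 − 80)/365.25 = -67.023°, i.e. -67.023° + 360° = 292.977°.
sin δ = sin 23.44° × sin 292.977° = -0.36623, so δ = -21.483°.
cos h₀ = −tan(-14.5°) tan(-21.483°) = -0.1018, h₀ = 1.6728 rad.
Bracket: h₀ sin ϕ sin δ + cos ϕ cos δ sin h₀ = 1.6728×-0.25038×-0.36623 + 0.96815×0.93053×0.99481 = 0.153390 + 0.896217 = 1.049607.
Q̄ = (S_0/π) × [bracket] = (1361/π) × 1.049607 = 454.7 W/m².

Q̄ ≈ 455 W/m²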